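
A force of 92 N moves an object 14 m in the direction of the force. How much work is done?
W = Fd = 92×14 = 1288.0 J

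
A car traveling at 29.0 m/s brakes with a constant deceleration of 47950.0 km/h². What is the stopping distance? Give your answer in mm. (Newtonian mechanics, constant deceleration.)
d = v₀² / (2a) (with unit conversion) = 113700.0 mm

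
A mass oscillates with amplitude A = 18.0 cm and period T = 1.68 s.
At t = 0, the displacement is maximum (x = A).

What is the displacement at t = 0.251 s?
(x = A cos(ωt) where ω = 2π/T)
ω = 2π/T = 2π/1.68 = 3.74 rad/s
x = A cos(ωt) = 18.0×cos(3.74×0.251) = 10.63 cm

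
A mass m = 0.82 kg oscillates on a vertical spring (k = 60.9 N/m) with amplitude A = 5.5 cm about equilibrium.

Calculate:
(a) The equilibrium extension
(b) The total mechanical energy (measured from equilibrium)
x_eq = mg/k = 0.82×9.81/60.9 = 0.1321 m = 13.21 cm
E = ½kA² = ½×60.9×(0.055)² = 0.09211 J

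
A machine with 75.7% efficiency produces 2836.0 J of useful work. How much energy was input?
W_in = W_out/η = 2836.0/0.757 = 3746.4 J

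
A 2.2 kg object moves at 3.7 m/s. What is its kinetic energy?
KE = ½mv² = ½×2.2×3.7² = 15.059 J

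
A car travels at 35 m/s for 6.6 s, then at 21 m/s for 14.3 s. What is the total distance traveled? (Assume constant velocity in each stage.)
d₁ = v₁t₁ = 35 × 6.6 = 231 m
d₂ = v₂t₂ = 21 × 14.3 = 300.3 m
d_total = 231 + 300.3 = 531.3 m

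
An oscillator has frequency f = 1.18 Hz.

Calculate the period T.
T = 1/f = 1/1.18 = 0.8475 s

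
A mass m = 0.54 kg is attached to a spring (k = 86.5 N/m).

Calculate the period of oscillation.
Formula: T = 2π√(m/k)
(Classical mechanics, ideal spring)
T = 2π√(m/k) = 2π√(0.54/86.5) = 0.4964 s; f = 1/T = 2.014 Hz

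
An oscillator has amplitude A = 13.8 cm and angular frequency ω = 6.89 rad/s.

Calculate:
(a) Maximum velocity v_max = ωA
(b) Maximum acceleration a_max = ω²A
v_max = ωA = 6.89×0.138 = 0.9508 m/s
a_max = ω²A = 6.89²×0.138 = 6.551 m/s²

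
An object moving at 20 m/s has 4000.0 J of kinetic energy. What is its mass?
KE = ½mv² → m = 2KE/v² = 2×4000.0/20² = 20.0 kg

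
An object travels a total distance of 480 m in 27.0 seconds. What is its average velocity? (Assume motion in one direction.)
v_avg = Δd / Δt = 480 / 27.0 = 17.78 m/s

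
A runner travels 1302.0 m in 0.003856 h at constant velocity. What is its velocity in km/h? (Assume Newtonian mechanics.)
v = d/t (with unit conversion) = 337.7 km/h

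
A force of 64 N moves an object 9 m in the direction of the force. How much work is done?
W = Fd = 64×9 = 576.0 J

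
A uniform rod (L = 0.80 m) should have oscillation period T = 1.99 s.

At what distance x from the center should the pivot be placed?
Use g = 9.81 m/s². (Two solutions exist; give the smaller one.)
T = 2π√((L²/12 + x²)/(gx)). Let c = T²g/(4π²) = 0.984.
x² − cx + L²/12 = 0 → x = (c − √(c² − L²/3))/2 = 0.05757 m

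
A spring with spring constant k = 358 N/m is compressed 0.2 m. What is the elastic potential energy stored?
PE = ½kx² = ½×358×0.2² = 7.16 J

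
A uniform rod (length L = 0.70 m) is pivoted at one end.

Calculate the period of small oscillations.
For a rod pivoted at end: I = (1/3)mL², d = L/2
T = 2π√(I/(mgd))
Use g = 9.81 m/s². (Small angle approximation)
I/m = (1/3)L² = 0.1633 m²; d = L/2 = 0.35 m
T = 2π√(I/(mgd)) = 2π√(0.1633/(9.81×0.35)) = 1.37 s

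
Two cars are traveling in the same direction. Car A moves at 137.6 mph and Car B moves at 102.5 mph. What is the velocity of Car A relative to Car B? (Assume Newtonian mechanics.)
v_rel = v_A - v_B = 137.6 - 102.5 = 35.1 mph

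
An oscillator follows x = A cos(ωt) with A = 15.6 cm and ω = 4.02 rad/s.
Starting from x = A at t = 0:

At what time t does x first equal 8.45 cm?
cos(ωt) = x/A = 8.45/15.6 = 0.5417
ωt = arccos(0.5417) = 0.9984 rad
t = 0.9984/4.02 = 0.2484 s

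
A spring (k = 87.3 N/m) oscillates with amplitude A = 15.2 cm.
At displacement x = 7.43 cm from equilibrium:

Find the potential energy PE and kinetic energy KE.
E_total = ½kA² = ½×87.3×(0.152)² = 1.008 J
PE = ½kx² = ½×87.3×(0.0743)² = 0.241 J
KE = E_total − PE = 0.7675 J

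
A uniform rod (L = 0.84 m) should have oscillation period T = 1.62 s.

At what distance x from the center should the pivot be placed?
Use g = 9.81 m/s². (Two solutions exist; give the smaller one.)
T = 2π√((L²/12 + x²)/(gx)). Let c = T²g/(4π²) = 0.6521.
x² − cx + L²/12 = 0 → x = (c − √(c² − L²/3))/2 = 0.1081 m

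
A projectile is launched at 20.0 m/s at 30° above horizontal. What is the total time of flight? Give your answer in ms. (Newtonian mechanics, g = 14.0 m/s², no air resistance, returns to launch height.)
T = 2v₀sin(θ)/g (with unit conversion) = 1429.0 ms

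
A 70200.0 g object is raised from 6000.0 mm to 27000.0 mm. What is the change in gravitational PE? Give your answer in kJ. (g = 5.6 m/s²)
ΔPE = mg(h₂ − h₁) = 70.2 kg × 5.6 m/s² × (27 − 6) m = 8256 J = 8.256 kJ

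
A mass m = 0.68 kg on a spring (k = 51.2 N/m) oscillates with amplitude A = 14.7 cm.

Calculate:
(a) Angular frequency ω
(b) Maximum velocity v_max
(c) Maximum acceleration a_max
ω = √(k/m) = √(51.2/0.68) = 8.677 rad/s
v_max = ωA = 8.677×0.147 = 1.276 m/s
a_max = ω²A = 8.677²×0.147 = 11.07 m/s²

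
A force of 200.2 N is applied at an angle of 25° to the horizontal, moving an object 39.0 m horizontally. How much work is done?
W = Fd cosθ = 200.2×39.0×cos(25°) = 7076.3 J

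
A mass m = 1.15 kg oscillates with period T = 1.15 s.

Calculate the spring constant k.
T = 2π√(m/k) → k = m(2π/T)² = 1.15×(2π/1.15)² = 34.33 N/m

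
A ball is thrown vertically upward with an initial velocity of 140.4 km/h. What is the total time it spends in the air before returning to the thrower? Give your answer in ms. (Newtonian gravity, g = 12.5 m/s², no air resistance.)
t_total = 2v₀/g (with unit conversion) = 6240.0 ms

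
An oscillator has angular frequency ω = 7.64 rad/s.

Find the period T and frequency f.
T = 2π/ω = 2π/7.64 = 0.8224 s; f = ω/2π = 1.216 Hz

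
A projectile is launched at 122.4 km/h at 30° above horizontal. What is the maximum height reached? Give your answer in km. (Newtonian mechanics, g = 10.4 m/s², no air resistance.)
H = v₀²sin²(θ)/(2g) (with unit conversion) = 0.01389 km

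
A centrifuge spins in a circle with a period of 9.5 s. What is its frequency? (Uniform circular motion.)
f = 1/T = 1/9.5 = 0.1053 Hz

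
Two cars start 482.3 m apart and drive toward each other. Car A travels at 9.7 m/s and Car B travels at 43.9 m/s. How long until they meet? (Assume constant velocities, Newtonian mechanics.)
Combined speed: v_combined = 9.7 + 43.9 = 53.6 m/s
Time to meet: t = d/53.6 = 482.3/53.6 = 9.0 s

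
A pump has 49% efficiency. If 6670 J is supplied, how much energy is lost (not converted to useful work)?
W_out = η × W_in = 0.49×6670 = 3268.3 J
W_lost = W_in − W_out = 6670 − 3268.3 = 3401.7 J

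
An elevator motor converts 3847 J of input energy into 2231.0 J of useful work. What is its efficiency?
η = W_out/W_in = 2231.0/3847 = 0.5799 = 57.99%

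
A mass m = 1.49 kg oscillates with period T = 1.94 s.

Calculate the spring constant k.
T = 2π√(m/k) → k = m(2π/T)² = 1.49×(2π/1.94)² = 15.63 N/m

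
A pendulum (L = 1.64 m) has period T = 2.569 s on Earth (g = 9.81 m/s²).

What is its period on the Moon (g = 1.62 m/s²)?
T = 2π√(L/g), so T_moon/T_earth = √(g_earth/g_moon)
T_moon = 2π√(1.64/1.62) = 6.322 s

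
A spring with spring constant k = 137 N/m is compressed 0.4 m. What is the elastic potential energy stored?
PE = ½kx² = ½×137×0.4² = 10.96 J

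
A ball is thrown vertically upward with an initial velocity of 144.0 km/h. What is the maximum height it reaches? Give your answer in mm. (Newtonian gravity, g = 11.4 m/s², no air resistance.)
h_max = v₀²/(2g) (with unit conversion) = 70180.0 mm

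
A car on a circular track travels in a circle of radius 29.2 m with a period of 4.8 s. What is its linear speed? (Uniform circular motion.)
v = 2πr/T = 2π×29.2/4.8 = 38.22 m/s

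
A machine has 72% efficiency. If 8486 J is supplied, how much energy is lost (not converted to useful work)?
W_out = η × W_in = 0.72×8486 = 6109.9 J
W_lost = W_in − W_out = 8486 − 6109.9 = 2376.1 J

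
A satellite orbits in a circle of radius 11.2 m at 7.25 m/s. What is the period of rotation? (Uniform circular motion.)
T = 2πr/v = 2π×11.2/7.25 = 9.71 s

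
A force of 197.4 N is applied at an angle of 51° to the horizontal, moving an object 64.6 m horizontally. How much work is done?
W = Fd cosθ = 197.4×64.6×cos(51°) = 8025.1 J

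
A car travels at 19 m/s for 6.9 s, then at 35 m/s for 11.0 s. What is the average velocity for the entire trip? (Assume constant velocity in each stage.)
d₁ = v₁t₁ = 19 × 6.9 = 131.1 m
d₂ = v₂t₂ = 35 × 11.0 = 385 m
d_total = 516.1 m, t_total = 17.9 s
v_avg = d_total/t_total = 516.1/17.9 = 28.83 m/s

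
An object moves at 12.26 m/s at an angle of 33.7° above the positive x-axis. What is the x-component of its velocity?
vₓ = v cos(θ) = 12.26 × cos(33.7°) = 10.2 m/s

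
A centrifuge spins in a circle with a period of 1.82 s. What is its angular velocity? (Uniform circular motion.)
ω = 2π/T = 2π/1.82 = 3.4523 rad/s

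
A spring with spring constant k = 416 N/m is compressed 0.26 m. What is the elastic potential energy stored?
PE = ½kx² = ½×416×0.26² = 14.06 J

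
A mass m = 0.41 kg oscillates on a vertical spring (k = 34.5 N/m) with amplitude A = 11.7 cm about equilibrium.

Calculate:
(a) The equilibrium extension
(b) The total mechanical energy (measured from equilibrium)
x_eq = mg/k = 0.41×9.81/34.5 = 0.1166 m = 11.66 cm
E = ½kA² = ½×34.5×(0.117)² = 0.2361 J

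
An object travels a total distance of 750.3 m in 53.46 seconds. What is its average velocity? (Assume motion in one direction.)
v_avg = Δd / Δt = 750.3 / 53.46 = 14.03 m/s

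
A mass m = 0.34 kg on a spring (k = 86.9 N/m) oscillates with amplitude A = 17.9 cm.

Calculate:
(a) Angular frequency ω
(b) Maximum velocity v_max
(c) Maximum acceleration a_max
ω = √(k/m) = √(86.9/0.34) = 15.99 rad/s
v_max = ωA = 15.99×0.179 = 2.862 m/s
a_max = ω²A = 15.99²×0.179 = 45.75 m/s²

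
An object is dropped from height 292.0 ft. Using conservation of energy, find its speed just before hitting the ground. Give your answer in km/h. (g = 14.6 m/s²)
mgh = ½mv² → v = √(2gh) = √(2×14.6×89) = 50.98 m/s = 183.5 km/h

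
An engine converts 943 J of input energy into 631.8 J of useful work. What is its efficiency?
η = W_out/W_in = 631.8/943 = 0.67 = 67.0%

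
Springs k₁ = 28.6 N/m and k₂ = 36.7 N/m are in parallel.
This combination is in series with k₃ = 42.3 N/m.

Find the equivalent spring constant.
k₁₂ = k₁ + k₂ = 65.3 N/m (parallel)
1/k_eq = 1/k₁₂ + 1/k₃ → k_eq = 25.67 N/m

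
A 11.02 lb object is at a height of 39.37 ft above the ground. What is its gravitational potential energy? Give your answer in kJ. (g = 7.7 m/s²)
PE = mgh = 4.999 kg × 7.7 m/s² × 12 m = 461.9 J = 0.4619 kJ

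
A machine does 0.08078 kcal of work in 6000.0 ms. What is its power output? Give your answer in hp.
P = W/t = 338 J / 6 s = 56.33 W = 0.07554 hp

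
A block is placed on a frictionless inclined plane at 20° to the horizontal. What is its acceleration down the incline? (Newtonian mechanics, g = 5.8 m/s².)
a = g sin(θ) = 5.8 × sin(20°) = 5.8 × 0.342 = 1.98 m/s²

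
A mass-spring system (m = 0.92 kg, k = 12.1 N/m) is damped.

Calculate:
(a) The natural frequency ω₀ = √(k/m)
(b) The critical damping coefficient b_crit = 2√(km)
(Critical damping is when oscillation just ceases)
ω₀ = √(k/m) = √(12.1/0.92) = 3.627 rad/s
b_crit = 2√(km) = 2√(12.1×0.92) = 6.673 kg/s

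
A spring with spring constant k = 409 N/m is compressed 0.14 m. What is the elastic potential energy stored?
PE = ½kx² = ½×409×0.14² = 4.008 J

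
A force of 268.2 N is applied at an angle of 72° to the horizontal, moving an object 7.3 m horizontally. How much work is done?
W = Fd cosθ = 268.2×7.3×cos(72°) = 605.01 J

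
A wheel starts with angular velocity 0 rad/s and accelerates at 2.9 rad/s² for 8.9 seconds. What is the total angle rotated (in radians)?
θ = ω₀t + ½αt² = 0×8.9 + ½×2.9×8.9² = 114.85 rad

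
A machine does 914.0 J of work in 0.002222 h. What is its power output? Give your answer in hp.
P = W/t = 914 J / 7.999 s = 114.3 W = 0.1532 hp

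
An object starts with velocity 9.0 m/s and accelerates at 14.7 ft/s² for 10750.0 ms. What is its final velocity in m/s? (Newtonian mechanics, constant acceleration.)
v = v₀ + at (with unit conversion) = 57.17 m/s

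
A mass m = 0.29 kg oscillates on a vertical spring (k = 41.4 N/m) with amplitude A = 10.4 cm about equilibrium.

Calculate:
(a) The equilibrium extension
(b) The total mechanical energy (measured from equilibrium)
x_eq = mg/k = 0.29×9.81/41.4 = 0.06872 m = 6.872 cm
E = ½kA² = ½×41.4×(0.104)² = 0.2239 J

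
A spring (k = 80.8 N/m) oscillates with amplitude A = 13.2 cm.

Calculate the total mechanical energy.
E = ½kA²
E = ½kA² = ½×80.8×(0.132)² = 0.7039 J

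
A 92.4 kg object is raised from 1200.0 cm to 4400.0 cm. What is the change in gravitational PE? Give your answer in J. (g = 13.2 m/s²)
ΔPE = mg(h₂ − h₁) = 92.4 kg × 13.2 m/s² × (44 − 12) m = 3.903e+04 J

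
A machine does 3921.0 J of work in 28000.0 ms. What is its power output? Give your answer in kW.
P = W/t = 3921 J / 28 s = 140 W = 0.14 kW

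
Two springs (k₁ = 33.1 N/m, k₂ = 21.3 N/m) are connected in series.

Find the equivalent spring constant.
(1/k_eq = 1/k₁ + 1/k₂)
1/k_eq = 1/33.1 + 1/21.3 = 0.07716; k_eq = 12.96 N/m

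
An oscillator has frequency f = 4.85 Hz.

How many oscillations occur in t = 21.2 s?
n = f×t = 4.85×21.2 = 102.8 oscillations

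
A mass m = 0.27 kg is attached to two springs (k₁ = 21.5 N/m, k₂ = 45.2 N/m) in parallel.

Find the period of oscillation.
k_eq = k₁+k₂ = 66.7 N/m
T = 2π√(m/k_eq) = 2π√(0.27/66.7) = 0.3998 s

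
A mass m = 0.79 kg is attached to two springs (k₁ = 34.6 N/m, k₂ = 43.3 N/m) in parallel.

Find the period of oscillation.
k_eq = k₁+k₂ = 77.9 N/m
T = 2π√(m/k_eq) = 2π√(0.79/77.9) = 0.6327 s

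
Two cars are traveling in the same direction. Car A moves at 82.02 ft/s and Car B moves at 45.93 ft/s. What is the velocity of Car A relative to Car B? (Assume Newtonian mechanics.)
v_rel = v_A - v_B = 82.02 - 45.93 = 36.09 ft/s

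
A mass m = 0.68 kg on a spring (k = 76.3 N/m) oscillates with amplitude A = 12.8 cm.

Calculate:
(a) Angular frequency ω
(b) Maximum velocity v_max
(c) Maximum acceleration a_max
ω = √(k/m) = √(76.3/0.68) = 10.59 rad/s
v_max = ωA = 10.59×0.128 = 1.356 m/s
a_max = ω²A = 10.59²×0.128 = 14.36 m/s²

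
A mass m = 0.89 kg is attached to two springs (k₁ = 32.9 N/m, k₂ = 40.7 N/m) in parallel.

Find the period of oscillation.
k_eq = k₁+k₂ = 73.6 N/m
T = 2π√(m/k_eq) = 2π√(0.89/73.6) = 0.6909 s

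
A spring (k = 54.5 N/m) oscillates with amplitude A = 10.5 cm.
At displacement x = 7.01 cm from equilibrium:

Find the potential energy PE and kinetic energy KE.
E_total = ½kA² = ½×54.5×(0.105)² = 0.3004 J
PE = ½kx² = ½×54.5×(0.0701)² = 0.1339 J
KE = E_total − PE = 0.1665 J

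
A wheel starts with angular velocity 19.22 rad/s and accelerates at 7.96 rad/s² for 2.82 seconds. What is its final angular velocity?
ω = ω₀ + αt = 19.22 + 7.96 × 2.82 = 41.67 rad/s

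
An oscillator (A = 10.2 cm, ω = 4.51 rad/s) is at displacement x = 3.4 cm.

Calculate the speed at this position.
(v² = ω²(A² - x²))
v = ω√(A² − x²) = 4.51×√(0.102² − 0.034²) = 0.4337 m/s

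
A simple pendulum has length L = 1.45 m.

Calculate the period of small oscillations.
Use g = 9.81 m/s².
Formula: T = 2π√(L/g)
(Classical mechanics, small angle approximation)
T = 2π√(L/g) = 2π√(1.45/9.81) = 2.416 s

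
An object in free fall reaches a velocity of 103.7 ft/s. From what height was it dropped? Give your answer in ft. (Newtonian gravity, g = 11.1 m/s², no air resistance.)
h = v²/(2g) (with unit conversion) = 147.6 ft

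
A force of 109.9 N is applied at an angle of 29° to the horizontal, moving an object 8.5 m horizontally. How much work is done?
W = Fd cosθ = 109.9×8.5×cos(29°) = 817.03 J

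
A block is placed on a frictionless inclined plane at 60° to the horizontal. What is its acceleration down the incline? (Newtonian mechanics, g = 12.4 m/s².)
a = g sin(θ) = 12.4 × sin(60°) = 12.4 × 0.866 = 10.74 m/s²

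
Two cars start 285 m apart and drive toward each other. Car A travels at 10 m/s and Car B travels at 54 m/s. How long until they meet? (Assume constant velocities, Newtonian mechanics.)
Combined speed: v_combined = 10 + 54 = 64 m/s
Time to meet: t = d/64 = 285/64 = 4.45 s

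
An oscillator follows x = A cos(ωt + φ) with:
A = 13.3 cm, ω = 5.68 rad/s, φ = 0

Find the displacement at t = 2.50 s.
x = A cos(ωt + φ) = 13.3×cos(5.68×2.5 + 0) = -0.8351 cm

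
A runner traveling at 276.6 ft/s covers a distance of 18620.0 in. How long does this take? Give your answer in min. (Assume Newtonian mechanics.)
t = d/v (with unit conversion) = 0.0935 min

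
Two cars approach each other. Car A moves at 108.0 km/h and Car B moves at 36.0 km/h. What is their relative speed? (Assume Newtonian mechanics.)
v_rel = v_A + v_B = 108.0 + 36.0 = 144.0 km/h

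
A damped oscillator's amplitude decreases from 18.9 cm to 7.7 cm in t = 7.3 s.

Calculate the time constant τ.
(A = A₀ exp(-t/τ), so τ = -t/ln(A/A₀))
A/A₀ = 7.7/18.9 = 0.4074; ln(A/A₀) = -0.8979
τ = −t/ln(A/A₀) = −7.3/-0.8979 = 8.13 s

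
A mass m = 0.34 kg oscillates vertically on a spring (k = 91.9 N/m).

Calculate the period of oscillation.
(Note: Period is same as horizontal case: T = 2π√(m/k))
T = 2π√(m/k) = 2π√(0.34/91.9) = 0.3822 s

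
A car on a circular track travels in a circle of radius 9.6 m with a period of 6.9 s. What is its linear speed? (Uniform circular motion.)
v = 2πr/T = 2π×9.6/6.9 = 8.74 m/s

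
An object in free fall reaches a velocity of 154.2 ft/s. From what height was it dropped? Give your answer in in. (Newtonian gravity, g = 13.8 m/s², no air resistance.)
h = v²/(2g) (with unit conversion) = 3151.0 in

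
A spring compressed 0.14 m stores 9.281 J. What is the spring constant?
PE = ½kx² → k = 2PE/x² = 2×9.281/0.14² = 947.0 N/m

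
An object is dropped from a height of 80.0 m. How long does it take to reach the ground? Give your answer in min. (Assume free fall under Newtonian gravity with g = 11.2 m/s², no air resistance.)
t = √(2h/g) (with unit conversion) = 0.06299 min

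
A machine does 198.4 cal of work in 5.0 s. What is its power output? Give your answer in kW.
P = W/t = 830.1 J / 5 s = 166 W = 0.166 kW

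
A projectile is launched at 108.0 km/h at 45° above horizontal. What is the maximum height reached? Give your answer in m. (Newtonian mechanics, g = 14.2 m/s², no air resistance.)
H = v₀²sin²(θ)/(2g) (with unit conversion) = 15.85 m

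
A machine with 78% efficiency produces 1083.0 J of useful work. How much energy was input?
W_in = W_out/η = 1083.0/0.78 = 1388.5 J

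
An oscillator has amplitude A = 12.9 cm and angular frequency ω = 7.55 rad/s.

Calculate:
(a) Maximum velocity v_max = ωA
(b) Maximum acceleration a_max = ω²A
v_max = ωA = 7.55×0.129 = 0.9739 m/s
a_max = ω²A = 7.55²×0.129 = 7.353 m/s²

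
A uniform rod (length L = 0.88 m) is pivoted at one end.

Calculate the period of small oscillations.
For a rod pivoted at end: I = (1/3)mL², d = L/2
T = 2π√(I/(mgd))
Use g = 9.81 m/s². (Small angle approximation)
I/m = (1/3)L² = 0.2581 m²; d = L/2 = 0.44 m
T = 2π√(I/(mgd)) = 2π√(0.2581/(9.81×0.44)) = 1.537 s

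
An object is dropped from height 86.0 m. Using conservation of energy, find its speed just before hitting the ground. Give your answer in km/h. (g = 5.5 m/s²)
mgh = ½mv² → v = √(2gh) = √(2×5.5×86) = 30.76 m/s = 110.7 km/h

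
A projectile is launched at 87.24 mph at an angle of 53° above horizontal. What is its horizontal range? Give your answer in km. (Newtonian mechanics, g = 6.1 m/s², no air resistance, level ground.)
R = v₀² sin(2θ) / g (with unit conversion) = 0.2397 km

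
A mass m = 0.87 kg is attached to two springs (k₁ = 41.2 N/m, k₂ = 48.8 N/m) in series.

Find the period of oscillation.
k_eq = k₁k₂/(k₁+k₂) = 22.34 N/m
T = 2π√(m/k_eq) = 2π√(0.87/22.34) = 1.24 s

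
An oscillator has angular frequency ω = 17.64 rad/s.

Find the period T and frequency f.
T = 2π/ω = 2π/17.64 = 0.3562 s; f = ω/2π = 2.807 Hz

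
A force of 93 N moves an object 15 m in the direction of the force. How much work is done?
W = Fd = 93×15 = 1395.0 J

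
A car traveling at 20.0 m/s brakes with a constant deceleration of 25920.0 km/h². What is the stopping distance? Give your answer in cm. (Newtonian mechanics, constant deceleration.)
d = v₀² / (2a) (with unit conversion) = 10000.0 cm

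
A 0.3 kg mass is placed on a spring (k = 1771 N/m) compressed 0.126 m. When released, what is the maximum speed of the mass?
½kx² = ½mv² → v = x√(k/m) = 0.126×√(1771/0.3) = 9.681 m/s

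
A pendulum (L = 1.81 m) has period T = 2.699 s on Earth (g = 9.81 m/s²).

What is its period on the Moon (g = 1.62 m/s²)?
T = 2π√(L/g), so T_moon/T_earth = √(g_earth/g_moon)
T_moon = 2π√(1.81/1.62) = 6.641 s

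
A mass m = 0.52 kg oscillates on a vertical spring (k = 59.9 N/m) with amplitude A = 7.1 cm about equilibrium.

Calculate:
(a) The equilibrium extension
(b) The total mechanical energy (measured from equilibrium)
x_eq = mg/k = 0.52×9.81/59.9 = 0.08516 m = 8.516 cm
E = ½kA² = ½×59.9×(0.071)² = 0.151 J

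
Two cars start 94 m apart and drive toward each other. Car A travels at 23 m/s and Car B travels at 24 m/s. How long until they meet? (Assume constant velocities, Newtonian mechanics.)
Combined speed: v_combined = 23 + 24 = 47 m/s
Time to meet: t = d/47 = 94/47 = 2.0 s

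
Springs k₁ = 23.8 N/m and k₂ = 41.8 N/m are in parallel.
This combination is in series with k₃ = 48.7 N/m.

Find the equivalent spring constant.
k₁₂ = k₁ + k₂ = 65.6 N/m (parallel)
1/k_eq = 1/k₁₂ + 1/k₃ → k_eq = 27.95 N/m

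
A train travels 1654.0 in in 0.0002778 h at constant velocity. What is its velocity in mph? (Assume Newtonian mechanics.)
v = d/t (with unit conversion) = 93.97 mph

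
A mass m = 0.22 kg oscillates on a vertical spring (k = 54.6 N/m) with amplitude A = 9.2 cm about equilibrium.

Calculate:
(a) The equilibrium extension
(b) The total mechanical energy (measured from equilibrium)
x_eq = mg/k = 0.22×9.81/54.6 = 0.03953 m = 3.953 cm
E = ½kA² = ½×54.6×(0.092)² = 0.2311 J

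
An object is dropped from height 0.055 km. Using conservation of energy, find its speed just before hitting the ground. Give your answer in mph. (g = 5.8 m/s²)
mgh = ½mv² → v = √(2gh) = √(2×5.8×55) = 25.26 m/s = 56.5 mph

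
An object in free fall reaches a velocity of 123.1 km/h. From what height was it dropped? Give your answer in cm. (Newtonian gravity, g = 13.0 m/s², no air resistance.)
h = v²/(2g) (with unit conversion) = 4497.0 cm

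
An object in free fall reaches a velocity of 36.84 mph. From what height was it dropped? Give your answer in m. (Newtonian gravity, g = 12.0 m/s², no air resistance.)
h = v²/(2g) (with unit conversion) = 11.3 m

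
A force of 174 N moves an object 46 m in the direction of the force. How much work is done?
W = Fd = 174×46 = 8004.0 J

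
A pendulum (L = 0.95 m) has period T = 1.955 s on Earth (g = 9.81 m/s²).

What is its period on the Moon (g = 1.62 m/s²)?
T = 2π√(L/g), so T_moon/T_earth = √(g_earth/g_moon)
T_moon = 2π√(0.95/1.62) = 4.812 s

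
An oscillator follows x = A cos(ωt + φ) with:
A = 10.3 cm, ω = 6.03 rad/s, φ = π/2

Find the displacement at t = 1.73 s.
x = A cos(ωt + φ) = 10.3×cos(6.03×1.73 + π/2) = 8.707 cm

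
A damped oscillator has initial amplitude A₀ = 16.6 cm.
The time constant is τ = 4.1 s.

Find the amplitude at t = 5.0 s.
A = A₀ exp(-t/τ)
A = A₀ exp(−t/τ) = 16.6×exp(−5.0/4.1) = 4.903 cm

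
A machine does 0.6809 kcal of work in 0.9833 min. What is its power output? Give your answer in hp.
P = W/t = 2849 J / 59 s = 48.29 W = 0.06476 hp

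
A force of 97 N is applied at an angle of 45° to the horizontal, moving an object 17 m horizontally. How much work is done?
W = Fd cosθ = 97×17×cos(45°) = 1166.0 J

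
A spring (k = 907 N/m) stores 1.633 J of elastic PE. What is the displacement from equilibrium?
PE = ½kx² → x = √(2PE/k) = √(2×1.633/907) = 0.06001 m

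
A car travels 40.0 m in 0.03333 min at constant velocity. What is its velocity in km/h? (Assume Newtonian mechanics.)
v = d/t (with unit conversion) = 72.01 km/h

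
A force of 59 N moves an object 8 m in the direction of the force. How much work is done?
W = Fd = 59×8 = 472.0 J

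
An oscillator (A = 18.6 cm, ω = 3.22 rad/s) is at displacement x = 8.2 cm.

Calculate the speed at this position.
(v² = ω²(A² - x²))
v = ω√(A² − x²) = 3.22×√(0.186² − 0.082²) = 0.5376 m/s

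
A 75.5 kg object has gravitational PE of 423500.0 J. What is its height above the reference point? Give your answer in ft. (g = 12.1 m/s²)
PE = mgh → h = PE/(mg) = 4.235e+05 J / (75.5 kg × 12.1 m/s²) = 463.6 m = 1521.0 ft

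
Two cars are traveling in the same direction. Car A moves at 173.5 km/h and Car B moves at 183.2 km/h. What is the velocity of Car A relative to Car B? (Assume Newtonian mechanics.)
v_rel = v_A - v_B = 173.5 - 183.2 = -9.7 km/h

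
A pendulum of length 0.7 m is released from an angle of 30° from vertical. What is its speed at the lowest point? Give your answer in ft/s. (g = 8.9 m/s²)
h = L(1 − cosθ) = 0.7×(1 − cos30°) = 0.09378 m
v = √(2gh) = √(2×8.9×0.09378) = 1.292 m/s = 4.239 ft/s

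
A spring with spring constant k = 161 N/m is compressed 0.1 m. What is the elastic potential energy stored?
PE = ½kx² = ½×161×0.1² = 0.805 J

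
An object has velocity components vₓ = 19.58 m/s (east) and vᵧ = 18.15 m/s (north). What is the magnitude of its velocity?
|v| = √(vₓ² + vᵧ²) = √(19.58² + 18.15²) = √(712.799) = 26.7 m/s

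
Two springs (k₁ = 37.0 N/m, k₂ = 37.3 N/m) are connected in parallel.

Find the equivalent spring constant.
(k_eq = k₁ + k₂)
k_eq = k₁ + k₂ = 37.0 + 37.3 = 74.3 N/m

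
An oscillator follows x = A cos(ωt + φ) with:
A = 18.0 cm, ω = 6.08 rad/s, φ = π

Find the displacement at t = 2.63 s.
x = A cos(ωt + φ) = 18.0×cos(6.08×2.63 + π) = 17.29 cm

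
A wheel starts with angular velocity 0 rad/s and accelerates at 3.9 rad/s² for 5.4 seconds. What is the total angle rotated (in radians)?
θ = ω₀t + ½αt² = 0×5.4 + ½×3.9×5.4² = 56.86 rad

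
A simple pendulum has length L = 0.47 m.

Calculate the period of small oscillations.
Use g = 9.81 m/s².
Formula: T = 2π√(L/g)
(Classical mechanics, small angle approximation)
T = 2π√(L/g) = 2π√(0.47/9.81) = 1.375 s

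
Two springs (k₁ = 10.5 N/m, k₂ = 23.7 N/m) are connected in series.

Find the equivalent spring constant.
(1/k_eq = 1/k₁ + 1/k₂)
1/k_eq = 1/10.5 + 1/23.7 = 0.13743; k_eq = 7.276 N/m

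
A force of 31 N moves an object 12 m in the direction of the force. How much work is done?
W = Fd = 31×12 = 372.0 J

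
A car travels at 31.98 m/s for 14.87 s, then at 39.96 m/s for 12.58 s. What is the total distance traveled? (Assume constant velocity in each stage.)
d₁ = v₁t₁ = 31.98 × 14.87 = 475.543 m
d₂ = v₂t₂ = 39.96 × 12.58 = 502.697 m
d_total = 475.543 + 502.697 = 978.24 m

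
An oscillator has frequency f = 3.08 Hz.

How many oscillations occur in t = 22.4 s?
n = f×t = 3.08×22.4 = 68.99 oscillations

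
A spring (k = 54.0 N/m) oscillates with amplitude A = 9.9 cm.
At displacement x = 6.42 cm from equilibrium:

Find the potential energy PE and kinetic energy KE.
E_total = ½kA² = ½×54.0×(0.099)² = 0.2646 J
PE = ½kx² = ½×54.0×(0.0642)² = 0.1113 J
KE = E_total − PE = 0.1533 J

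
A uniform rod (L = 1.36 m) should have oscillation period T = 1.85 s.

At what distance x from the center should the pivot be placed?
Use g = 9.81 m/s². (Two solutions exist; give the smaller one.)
T = 2π√((L²/12 + x²)/(gx)). Let c = T²g/(4π²) = 0.8505.
x² − cx + L²/12 = 0 → x = (c − √(c² − L²/3))/2 = 0.2619 m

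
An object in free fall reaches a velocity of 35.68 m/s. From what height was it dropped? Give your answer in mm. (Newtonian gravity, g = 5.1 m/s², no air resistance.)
h = v²/(2g) (with unit conversion) = 124800.0 mm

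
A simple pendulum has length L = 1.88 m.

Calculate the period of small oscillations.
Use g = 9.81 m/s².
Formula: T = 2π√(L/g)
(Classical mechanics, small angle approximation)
T = 2π√(L/g) = 2π√(1.88/9.81) = 2.751 s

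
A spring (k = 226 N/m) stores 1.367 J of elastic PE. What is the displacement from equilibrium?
PE = ½kx² → x = √(2PE/k) = √(2×1.367/226) = 0.11 m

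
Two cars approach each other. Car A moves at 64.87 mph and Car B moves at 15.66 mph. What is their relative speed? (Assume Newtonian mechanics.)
v_rel = v_A + v_B = 64.87 + 15.66 = 80.53 mph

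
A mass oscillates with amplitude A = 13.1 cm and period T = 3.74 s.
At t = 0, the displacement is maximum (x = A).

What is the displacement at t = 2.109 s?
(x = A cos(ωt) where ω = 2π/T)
ω = 2π/T = 2π/3.74 = 1.68 rad/s
x = A cos(ωt) = 13.1×cos(1.68×2.109) = -12.06 cm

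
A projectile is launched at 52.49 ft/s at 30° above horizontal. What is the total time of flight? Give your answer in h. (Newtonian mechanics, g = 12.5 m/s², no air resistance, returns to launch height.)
T = 2v₀sin(θ)/g (with unit conversion) = 0.0003555 h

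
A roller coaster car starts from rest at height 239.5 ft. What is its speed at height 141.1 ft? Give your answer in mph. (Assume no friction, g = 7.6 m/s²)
mgh₁ = ½mv₂² + mgh₂ → v₂ = √(2g(h₁−h₂)) = √(2×7.6×(73−43.01)) = 21.35 m/s = 47.76 mph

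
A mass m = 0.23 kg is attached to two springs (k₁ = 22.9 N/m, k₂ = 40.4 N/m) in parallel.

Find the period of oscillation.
k_eq = k₁+k₂ = 63.3 N/m
T = 2π√(m/k_eq) = 2π√(0.23/63.3) = 0.3787 s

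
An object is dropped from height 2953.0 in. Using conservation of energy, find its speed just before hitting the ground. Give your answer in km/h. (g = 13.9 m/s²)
mgh = ½mv² → v = √(2gh) = √(2×13.9×75.01) = 45.66 m/s = 164.4 km/h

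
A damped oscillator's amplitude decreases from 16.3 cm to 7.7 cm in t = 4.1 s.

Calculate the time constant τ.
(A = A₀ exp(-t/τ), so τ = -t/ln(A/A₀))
A/A₀ = 7.7/16.3 = 0.4724; ln(A/A₀) = -0.7499
τ = −t/ln(A/A₀) = −4.1/-0.7499 = 5.467 s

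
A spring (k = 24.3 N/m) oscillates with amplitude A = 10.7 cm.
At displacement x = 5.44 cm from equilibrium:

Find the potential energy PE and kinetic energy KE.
E_total = ½kA² = ½×24.3×(0.107)² = 0.1391 J
PE = ½kx² = ½×24.3×(0.0544)² = 0.03596 J
KE = E_total − PE = 0.1031 J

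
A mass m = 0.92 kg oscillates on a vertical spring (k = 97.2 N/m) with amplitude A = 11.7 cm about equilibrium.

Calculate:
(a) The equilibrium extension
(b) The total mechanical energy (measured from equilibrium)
x_eq = mg/k = 0.92×9.81/97.2 = 0.09285 m = 9.285 cm
E = ½kA² = ½×97.2×(0.117)² = 0.6653 J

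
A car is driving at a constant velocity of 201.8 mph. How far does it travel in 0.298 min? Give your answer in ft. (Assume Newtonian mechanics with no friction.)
d = vt (with unit conversion) = 5292.0 ft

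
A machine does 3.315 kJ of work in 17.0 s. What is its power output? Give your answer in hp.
P = W/t = 3315 J / 17 s = 195 W = 0.2615 hp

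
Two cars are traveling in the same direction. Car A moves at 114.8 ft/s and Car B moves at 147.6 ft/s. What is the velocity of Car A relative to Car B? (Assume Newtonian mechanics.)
v_rel = v_A - v_B = 114.8 - 147.6 = -32.8 ft/s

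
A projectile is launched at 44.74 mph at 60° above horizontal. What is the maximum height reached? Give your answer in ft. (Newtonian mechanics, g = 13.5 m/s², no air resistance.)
H = v₀²sin²(θ)/(2g) (with unit conversion) = 36.46 ft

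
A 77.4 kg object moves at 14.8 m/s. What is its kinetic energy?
KE = ½mv² = ½×77.4×14.8² = 8476.848 J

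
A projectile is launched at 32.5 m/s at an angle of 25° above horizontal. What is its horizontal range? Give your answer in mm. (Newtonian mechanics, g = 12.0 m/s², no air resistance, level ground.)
R = v₀² sin(2θ) / g (with unit conversion) = 67430.0 mm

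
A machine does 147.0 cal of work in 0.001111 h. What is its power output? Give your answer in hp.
P = W/t = 615 J / 4 s = 153.8 W = 0.2062 hp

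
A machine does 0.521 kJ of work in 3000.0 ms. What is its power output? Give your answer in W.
P = W/t = 521 J / 3 s = 173.7 W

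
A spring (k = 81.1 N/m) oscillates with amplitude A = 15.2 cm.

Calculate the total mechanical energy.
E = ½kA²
E = ½kA² = ½×81.1×(0.152)² = 0.9369 J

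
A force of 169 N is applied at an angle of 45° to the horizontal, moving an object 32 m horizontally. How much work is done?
W = Fd cosθ = 169×32×cos(45°) = 3824.0 J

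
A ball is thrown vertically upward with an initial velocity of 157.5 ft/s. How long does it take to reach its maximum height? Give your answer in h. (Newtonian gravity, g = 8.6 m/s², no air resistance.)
t_up = v₀/g (with unit conversion) = 0.001551 h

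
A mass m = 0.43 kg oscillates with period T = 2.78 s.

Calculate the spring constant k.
T = 2π√(m/k) → k = m(2π/T)² = 0.43×(2π/2.78)² = 2.197 N/m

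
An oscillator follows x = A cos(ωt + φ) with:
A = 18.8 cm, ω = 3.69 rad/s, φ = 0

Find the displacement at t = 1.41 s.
x = A cos(ωt + φ) = 18.8×cos(3.69×1.41 + 0) = 8.856 cm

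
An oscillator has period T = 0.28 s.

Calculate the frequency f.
f = 1/T = 1/0.28 = 3.571 Hz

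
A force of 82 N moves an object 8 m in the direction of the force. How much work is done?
W = Fd = 82×8 = 656.0 J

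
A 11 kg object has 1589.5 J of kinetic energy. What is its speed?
KE = ½mv² → v = √(2KE/m) = √(2×1589.5/11) = 17.0 m/s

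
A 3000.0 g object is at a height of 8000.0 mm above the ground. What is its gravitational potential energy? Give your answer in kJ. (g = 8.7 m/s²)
PE = mgh = 3 kg × 8.7 m/s² × 8 m = 208.8 J = 0.2088 kJ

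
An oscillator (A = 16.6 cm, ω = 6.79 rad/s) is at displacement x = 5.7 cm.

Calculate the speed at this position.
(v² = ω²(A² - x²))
v = ω√(A² − x²) = 6.79×√(0.166² − 0.057²) = 1.059 m/s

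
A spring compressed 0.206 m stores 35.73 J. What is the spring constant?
PE = ½kx² → k = 2PE/x² = 2×35.73/0.206² = 1684.0 N/m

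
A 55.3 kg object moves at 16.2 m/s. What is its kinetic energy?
KE = ½mv² = ½×55.3×16.2² = 7256.466 J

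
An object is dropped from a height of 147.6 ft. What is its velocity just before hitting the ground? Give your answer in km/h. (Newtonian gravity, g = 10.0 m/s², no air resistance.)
v = √(2gh) (with unit conversion) = 108.0 km/h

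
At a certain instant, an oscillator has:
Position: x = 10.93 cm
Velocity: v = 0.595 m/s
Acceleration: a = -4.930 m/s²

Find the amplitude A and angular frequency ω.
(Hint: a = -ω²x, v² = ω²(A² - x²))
a = −ω²x → ω = √(|a|/x) = √(4.93/0.1093) = 6.716 rad/s
v² = ω²(A² − x²) → A = √(x² + v²/ω²) = √(0.1093² + 0.595²/6.716²) = 0.1407 m = 14.07 cm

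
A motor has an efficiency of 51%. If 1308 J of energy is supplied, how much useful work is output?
W_out = η × W_in = 0.51 × 1308 = 667.08 J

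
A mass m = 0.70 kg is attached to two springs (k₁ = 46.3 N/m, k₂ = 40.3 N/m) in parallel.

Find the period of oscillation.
k_eq = k₁+k₂ = 86.6 N/m
T = 2π√(m/k_eq) = 2π√(0.7/86.6) = 0.5649 s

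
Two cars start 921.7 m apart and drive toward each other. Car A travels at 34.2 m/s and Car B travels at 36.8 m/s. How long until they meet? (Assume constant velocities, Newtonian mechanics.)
Combined speed: v_combined = 34.2 + 36.8 = 71 m/s
Time to meet: t = d/71 = 921.7/71 = 12.98 s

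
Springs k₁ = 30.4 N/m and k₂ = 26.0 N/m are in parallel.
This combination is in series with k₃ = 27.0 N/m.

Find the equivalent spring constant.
k₁₂ = k₁ + k₂ = 56.4 N/m (parallel)
1/k_eq = 1/k₁₂ + 1/k₃ → k_eq = 18.26 N/m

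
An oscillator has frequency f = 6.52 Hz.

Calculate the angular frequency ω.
ω = 2πf = 2π×6.52 = 40.97 rad/s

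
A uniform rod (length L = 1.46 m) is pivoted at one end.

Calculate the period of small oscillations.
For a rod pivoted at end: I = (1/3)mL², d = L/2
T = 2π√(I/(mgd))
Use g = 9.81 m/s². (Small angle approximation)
I/m = (1/3)L² = 0.7105 m²; d = L/2 = 0.73 m
T = 2π√(I/(mgd)) = 2π√(0.7105/(9.81×0.73)) = 1.979 s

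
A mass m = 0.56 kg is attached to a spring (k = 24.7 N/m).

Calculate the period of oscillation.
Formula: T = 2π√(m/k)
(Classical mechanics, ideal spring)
T = 2π√(m/k) = 2π√(0.56/24.7) = 0.9461 s; f = 1/T = 1.057 Hz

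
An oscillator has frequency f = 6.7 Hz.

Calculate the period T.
T = 1/f = 1/6.7 = 0.1493 s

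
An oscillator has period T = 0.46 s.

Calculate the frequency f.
f = 1/T = 1/0.46 = 2.174 Hz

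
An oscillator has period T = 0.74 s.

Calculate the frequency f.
f = 1/T = 1/0.74 = 1.351 Hz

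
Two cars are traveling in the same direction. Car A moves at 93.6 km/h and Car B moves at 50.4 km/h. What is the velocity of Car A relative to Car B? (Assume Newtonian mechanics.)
v_rel = v_A - v_B = 93.6 - 50.4 = 43.2 km/h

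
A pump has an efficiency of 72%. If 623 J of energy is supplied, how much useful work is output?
W_out = η × W_in = 0.72 × 623 = 448.56 J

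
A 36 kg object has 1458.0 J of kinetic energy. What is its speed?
KE = ½mv² → v = √(2KE/m) = √(2×1458.0/36) = 9.0 m/s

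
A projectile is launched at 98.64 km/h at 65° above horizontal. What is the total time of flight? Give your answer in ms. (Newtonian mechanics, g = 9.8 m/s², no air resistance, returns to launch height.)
T = 2v₀sin(θ)/g (with unit conversion) = 5068.0 ms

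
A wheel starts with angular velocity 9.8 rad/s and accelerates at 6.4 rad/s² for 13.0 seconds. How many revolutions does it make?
θ = ω₀t + ½αt² = 9.8×13.0 + ½×6.4×13.0² = 668.2 rad
Revolutions = θ/(2π) = 668.2/(2π) = 106.35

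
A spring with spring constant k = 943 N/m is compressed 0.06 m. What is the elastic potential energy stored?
PE = ½kx² = ½×943×0.06² = 1.697 J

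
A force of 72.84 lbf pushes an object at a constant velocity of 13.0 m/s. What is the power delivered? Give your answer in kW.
P = Fv = 324 N × 13 m/s = 4212 W = 4.212 kW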